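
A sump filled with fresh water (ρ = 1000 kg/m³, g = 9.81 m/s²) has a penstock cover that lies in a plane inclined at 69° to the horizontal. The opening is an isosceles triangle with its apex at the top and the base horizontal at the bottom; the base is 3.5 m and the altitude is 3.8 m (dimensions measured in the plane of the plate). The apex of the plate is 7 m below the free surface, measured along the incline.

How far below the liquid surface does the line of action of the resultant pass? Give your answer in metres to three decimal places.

γ = ρg = 1000 × 9.81 = 9810 N/m³ = 9.81 kN/m³.
Let θ = 69° be the plate's angle to the horizontal; measure y along the incline from where the plane meets the free surface. Vertical depth h = y·sinθ with sinθ = 0.933580.
With the apex up, the centroid sits 2h/3 = 2 × 3.8/3 = 2.53333 m below the apex, so y_c = 7 + 2.53333 = 9.53333 m and h_c = 9.53333 × 0.933580 = 8.90013 m.
A = ½ × 3.5 × 3.8 = 6.65 m².
Resultant F = γ·h_c·A = 9.81 × 8.90013 × 6.65 = 580.613 kN.
I_c = b·h³/36 = 3.5 × 3.8³/36 = 5.33478 m⁴.
Centre of pressure: y_p = y_c + I_c/(y_c·A) = 9.53333 + 5.33478/(9.53333 × 6.65) = 9.53333 + 0.0841492 = 9.61748 m along the plane.
Vertically, h_p = y_p·sinθ = 9.61748 × 0.933580 = 8.97869 m.

h_p = 8.979 m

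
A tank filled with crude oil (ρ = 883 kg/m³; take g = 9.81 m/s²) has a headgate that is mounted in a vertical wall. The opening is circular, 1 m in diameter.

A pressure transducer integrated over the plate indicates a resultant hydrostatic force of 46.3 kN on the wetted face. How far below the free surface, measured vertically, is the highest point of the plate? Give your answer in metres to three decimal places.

d_top ≈ 6.306 m

γ = ρg = 883 × 9.81 / 1000 = 8.66223 kN/m³.
A = π(0.5)² = 0.785398 m².
From F = γ·h_c·A, the centroid depth is h_c = 46.3/(8.66223 × 0.785398) = 6.80552 m.
The centroid is at the centre, 0.5 m below the top of the plate, so the highest point sits at h_top = 6.80552 − 0.5 = 6.30552 m below the surface.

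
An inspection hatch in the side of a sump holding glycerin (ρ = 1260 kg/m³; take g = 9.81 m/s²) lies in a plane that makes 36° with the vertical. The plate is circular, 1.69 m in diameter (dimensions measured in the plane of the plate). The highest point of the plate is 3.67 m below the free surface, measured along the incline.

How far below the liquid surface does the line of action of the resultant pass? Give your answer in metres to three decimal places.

h_p = 3.685 m

γ = ρg = 1260 × 9.81 / 1000 = 12.3606 kN/m³.
The plate makes 36° with the vertical, i.e. θ = 90° − 36° = 54° to the horizontal. Measuring y along the incline from the free-surface line, vertical depth h = y·sinθ with sinθ = 0.809017.
The centroid is at the centre, 0.845 m below the top of the plate, so y_c = 3.67 + 0.845 = 4.515 m and h_c = 4.515 × 0.809017 = 3.65271 m.
A = π(0.845)² = 2.24318 m².
Resultant F = γ·h_c·A = 12.3606 × 3.65271 × 2.24318 = 101.279 kN.
I_c = πr⁴/4 = π × 0.845⁴/4 = 0.400421 m⁴.
Centre of pressure: y_p = y_c + I_c/(y_c·A) = 4.515 + 0.400421/(4.515 × 2.24318) = 4.515 + 0.0395362 = 4.55454 m along the plane.
Vertically, h_p = y_p·sinθ = 4.55454 × 0.809017 = 3.6847 m.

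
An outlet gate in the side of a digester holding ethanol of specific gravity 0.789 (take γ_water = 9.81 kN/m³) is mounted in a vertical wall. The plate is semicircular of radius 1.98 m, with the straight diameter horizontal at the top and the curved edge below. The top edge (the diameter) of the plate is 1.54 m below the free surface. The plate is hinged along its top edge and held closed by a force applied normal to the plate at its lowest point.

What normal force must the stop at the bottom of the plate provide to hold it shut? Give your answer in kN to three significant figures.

P ≈ 54.7 kN

γ = 0.789 × 9.81 = 7.74009 kN/m³.
The centroid of a semicircle lies 4r/(3π) = 0.840338 m from the diameter, here below the top edge, so the centroid depth is h_c = 1.54 + 0.840338 = 2.38034 m.
A = πr²/2 = π × 1.98²/2 = 6.15815 m².
Resultant F = γ·h_c·A = 7.74009 × 2.38034 × 6.15815 = 113.458 kN.
I_c = (π/8 − 8/(9π))·r⁴ = 0.109757 × 1.98⁴ = 1.68691 m⁴.
Centre of pressure: y_p = y_c + I_c/(y_c·A) = 2.38034 + 1.68691/(2.38034 × 6.15815) = 2.38034 + 0.115081 = 2.49542 m along the plane.
The resultant acts 0.840338 + 0.115081 = 0.955419 m (along the plate) below the hinge at the top edge, so the moment about the hinge is M = F × 0.955419 = 113.458 × 0.955419 = 108.4 kN·m.
A normal force at the bottom, 1.98 m from the hinge, must supply this moment: P = 108.4/1.98 = 54.7475 kN.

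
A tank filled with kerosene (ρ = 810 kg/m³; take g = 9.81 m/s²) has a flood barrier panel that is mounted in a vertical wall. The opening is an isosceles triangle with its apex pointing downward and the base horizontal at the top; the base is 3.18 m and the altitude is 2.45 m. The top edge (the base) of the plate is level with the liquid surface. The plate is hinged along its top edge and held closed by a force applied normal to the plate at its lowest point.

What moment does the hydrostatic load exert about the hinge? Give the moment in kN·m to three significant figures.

M ≈ 31.0 kN·m

γ = ρg = 810 × 9.81 / 1000 = 7.9461 kN/m³.
With the apex down, the centroid sits h/3 = 2.45/3 = 0.816667 m below the base (the top edge), so the centroid depth is h_c = 0.816667 m.
A = ½ × 3.18 × 2.45 = 3.8955 m².
Resultant F = γ·h_c·A = 7.9461 × 0.816667 × 3.8955 = 25.2791 kN.
I_c = b·h³/36 = 3.18 × 2.45³/36 = 1.29904 m⁴.
Centre of pressure: y_p = y_c + I_c/(y_c·A) = 0.816667 + 1.29904/(0.816667 × 3.8955) = 0.816667 + 0.408333 = 1.225 m along the plane.
The resultant acts 0.816667 + 0.408333 = 1.225 m (along the plate) below the hinge at the top edge, so the moment about the hinge is M = F × 1.225 = 25.2791 × 1.225 = 30.9669 kN·m.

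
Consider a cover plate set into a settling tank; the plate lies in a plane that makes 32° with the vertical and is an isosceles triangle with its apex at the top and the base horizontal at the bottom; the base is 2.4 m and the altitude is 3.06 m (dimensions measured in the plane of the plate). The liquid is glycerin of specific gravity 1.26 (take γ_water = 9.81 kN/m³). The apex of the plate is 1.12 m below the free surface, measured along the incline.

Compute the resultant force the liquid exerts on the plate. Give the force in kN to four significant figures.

γ = 1.26 × 9.81 = 12.3606 kN/m³.
The plate makes 32° with the vertical, i.e. θ = 90° − 32° = 58° to the horizontal. Measuring y along the incline from the free-surface line, vertical depth h = y·sinθ with sinθ = 0.848048.
With the apex up, the centroid sits 2h/3 = 2 × 3.06/3 = 2.04 m below the apex, so y_c = 1.12 + 2.04 = 3.16 m and h_c = 3.16 × 0.848048 = 2.67983 m.
A = ½ × 2.4 × 3.06 = 3.672 m².
Resultant F = γ·h_c·A = 12.3606 × 2.67983 × 3.672 = 121.632 kN.

F ≈ 121.6 kN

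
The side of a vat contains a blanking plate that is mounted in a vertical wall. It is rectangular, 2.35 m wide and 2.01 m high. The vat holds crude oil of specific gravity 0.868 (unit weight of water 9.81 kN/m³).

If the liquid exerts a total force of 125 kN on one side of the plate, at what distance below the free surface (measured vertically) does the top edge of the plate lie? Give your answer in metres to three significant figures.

γ = 0.868 × 9.81 = 8.51508 kN/m³.
A = 2.35 × 2.01 = 4.7235 m².
From F = γ·h_c·A, the centroid depth is h_c = 125/(8.51508 × 4.7235) = 3.10783 m.
The centroid lies 2.01/2 = 1.005 m below the top edge, so the top edge sits at h_top = 3.10783 − 1.005 = 2.10283 m below the surface.

d_top ≈ 2.10 m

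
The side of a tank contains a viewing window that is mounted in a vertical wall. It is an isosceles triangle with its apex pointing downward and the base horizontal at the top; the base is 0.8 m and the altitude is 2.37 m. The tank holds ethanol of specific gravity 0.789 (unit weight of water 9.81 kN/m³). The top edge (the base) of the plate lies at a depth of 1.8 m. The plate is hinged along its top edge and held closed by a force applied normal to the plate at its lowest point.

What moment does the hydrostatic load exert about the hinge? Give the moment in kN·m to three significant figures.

M ≈ 17.3 kN·m

γ = 0.789 × 9.81 = 7.74009 kN/m³.
With the apex down, the centroid sits h/3 = 2.37/3 = 0.79 m below the base (the top edge), so the centroid depth is h_c = 1.8 + 0.79 = 2.59 m.
A = ½ × 0.8 × 2.37 = 0.948 m².
Resultant F = γ·h_c·A = 7.74009 × 2.59 × 0.948 = 19.0044 kN.
I_c = b·h³/36 = 0.8 × 2.37³/36 = 0.295823 m⁴.
Centre of pressure: y_p = y_c + I_c/(y_c·A) = 2.59 + 0.295823/(2.59 × 0.948) = 2.59 + 0.120482 = 2.71048 m along the plane.
The resultant acts 0.79 + 0.120482 = 0.910482 m (along the plate) below the hinge at the top edge, so the moment about the hinge is M = F × 0.910482 = 19.0044 × 0.910482 = 17.3032 kN·m.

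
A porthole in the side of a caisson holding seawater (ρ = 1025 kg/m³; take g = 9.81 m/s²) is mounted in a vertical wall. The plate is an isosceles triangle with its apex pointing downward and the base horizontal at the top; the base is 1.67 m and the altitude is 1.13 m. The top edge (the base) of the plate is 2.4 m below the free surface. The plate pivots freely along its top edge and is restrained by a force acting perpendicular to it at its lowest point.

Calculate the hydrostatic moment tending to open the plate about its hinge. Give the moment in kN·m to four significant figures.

M ≈ 10.60 kN·m

γ = ρg = 1025 × 9.81 / 1000 = 10.05525 kN/m³.
With the apex down, the centroid sits h/3 = 1.13/3 = 0.376667 m below the base (the top edge), so the centroid depth is h_c = 2.4 + 0.376667 = 2.77667 m.
A = ½ × 1.67 × 1.13 = 0.94355 m².
Resultant F = γ·h_c·A = 10.05525 × 2.77667 × 0.94355 = 26.344 kN.
I_c = b·h³/36 = 1.67 × 1.13³/36 = 0.0669344 m⁴.
Centre of pressure: y_p = y_c + I_c/(y_c·A) = 2.77667 + 0.0669344/(2.77667 × 0.94355) = 2.77667 + 0.0255482 = 2.80222 m along the plane.
The resultant acts 0.376667 + 0.0255482 = 0.402215 m (along the plate) below the hinge at the top edge, so the moment about the hinge is M = F × 0.402215 = 26.344 × 0.402215 = 10.596 kN·m.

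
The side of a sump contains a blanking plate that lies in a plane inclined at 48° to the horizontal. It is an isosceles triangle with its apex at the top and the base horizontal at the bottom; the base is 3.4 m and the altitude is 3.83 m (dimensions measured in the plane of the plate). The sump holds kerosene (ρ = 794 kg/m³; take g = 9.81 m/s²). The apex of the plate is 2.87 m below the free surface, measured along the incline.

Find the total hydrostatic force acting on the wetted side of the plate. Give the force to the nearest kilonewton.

γ = ρg = 794 × 9.81 / 1000 = 7.78914 kN/m³.
Let θ = 48° be the plate's angle to the horizontal; measure y along the incline from where the plane meets the free surface. Vertical depth h = y·sinθ with sinθ = 0.743145.
With the apex up, the centroid sits 2h/3 = 2 × 3.83/3 = 2.55333 m below the apex, so y_c = 2.87 + 2.55333 = 5.42333 m and h_c = 5.42333 × 0.743145 = 4.03032 m.
A = ½ × 3.4 × 3.83 = 6.511 m².
Resultant F = γ·h_c·A = 7.78914 × 4.03032 × 6.511 = 204.398 kN.

F ≈ 204 kN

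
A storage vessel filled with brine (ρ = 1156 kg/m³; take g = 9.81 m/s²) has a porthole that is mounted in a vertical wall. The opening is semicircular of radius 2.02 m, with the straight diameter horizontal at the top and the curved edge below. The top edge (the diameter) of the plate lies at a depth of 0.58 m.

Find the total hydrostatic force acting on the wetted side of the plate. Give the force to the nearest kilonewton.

γ = ρg = 1156 × 9.81 / 1000 = 11.34036 kN/m³.
The centroid of a semicircle lies 4r/(3π) = 0.857315 m from the diameter, here below the top edge, so the centroid depth is h_c = 0.58 + 0.857315 = 1.43731 m.
A = πr²/2 = π × 2.02²/2 = 6.40948 m².
Resultant F = γ·h_c·A = 11.34036 × 1.43731 × 6.40948 = 104.472 kN.

F ≈ 104 kN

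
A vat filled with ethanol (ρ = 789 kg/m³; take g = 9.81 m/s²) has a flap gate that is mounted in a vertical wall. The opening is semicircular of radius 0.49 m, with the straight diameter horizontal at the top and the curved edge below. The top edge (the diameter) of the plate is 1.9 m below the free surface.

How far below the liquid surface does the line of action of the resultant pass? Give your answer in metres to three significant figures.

γ = ρg = 789 × 9.81 / 1000 = 7.74009 kN/m³.
The centroid of a semicircle lies 4r/(3π) = 0.207962 m from the diameter, here below the top edge, so the centroid depth is h_c = 1.9 + 0.207962 = 2.10796 m.
A = πr²/2 = π × 0.49²/2 = 0.377148 m².
Resultant F = γ·h_c·A = 7.74009 × 2.10796 × 0.377148 = 6.15347 kN.
I_c = (π/8 − 8/(9π))·r⁴ = 0.109757 × 0.49⁴ = 0.00632727 m⁴.
Centre of pressure: y_p = y_c + I_c/(y_c·A) = 2.10796 + 0.00632727/(2.10796 × 0.377148) = 2.10796 + 0.0079587 = 2.11592 m along the plane.

h_p = 2.12 m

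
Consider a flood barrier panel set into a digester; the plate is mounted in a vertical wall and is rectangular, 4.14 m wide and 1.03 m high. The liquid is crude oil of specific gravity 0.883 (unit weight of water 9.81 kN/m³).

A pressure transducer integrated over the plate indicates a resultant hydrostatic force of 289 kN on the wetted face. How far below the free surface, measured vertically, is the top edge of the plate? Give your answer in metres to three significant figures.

γ = 0.883 × 9.81 = 8.66223 kN/m³.
A = 4.14 × 1.03 = 4.2642 m².
From F = γ·h_c·A, the centroid depth is h_c = 289/(8.66223 × 4.2642) = 7.82403 m.
The centroid lies 1.03/2 = 0.515 m below the top edge, so the top edge sits at h_top = 7.82403 − 0.515 = 7.30903 m below the surface.

d_top ≈ 7.31 m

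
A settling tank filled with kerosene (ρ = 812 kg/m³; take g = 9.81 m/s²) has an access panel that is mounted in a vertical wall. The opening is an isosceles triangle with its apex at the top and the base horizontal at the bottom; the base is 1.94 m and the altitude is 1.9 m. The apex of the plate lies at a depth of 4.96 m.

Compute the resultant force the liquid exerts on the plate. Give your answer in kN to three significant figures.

γ = ρg = 812 × 9.81 / 1000 = 7.96572 kN/m³.
With the apex up, the centroid sits 2h/3 = 2 × 1.9/3 = 1.26667 m below the apex, so the centroid depth is h_c = 4.96 + 1.26667 = 6.22667 m.
A = ½ × 1.94 × 1.9 = 1.843 m².
Resultant F = γ·h_c·A = 7.96572 × 6.22667 × 1.843 = 91.4126 kN.

F ≈ 91.4 kN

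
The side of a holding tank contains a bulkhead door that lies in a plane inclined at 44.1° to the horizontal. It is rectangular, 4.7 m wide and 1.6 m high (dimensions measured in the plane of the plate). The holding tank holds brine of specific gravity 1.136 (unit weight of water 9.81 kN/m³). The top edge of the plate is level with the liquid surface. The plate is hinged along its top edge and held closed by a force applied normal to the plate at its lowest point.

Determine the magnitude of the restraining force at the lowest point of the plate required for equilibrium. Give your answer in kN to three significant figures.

γ = 1.136 × 9.81 = 11.14416 kN/m³.
Let θ = 44.1° be the plate's angle to the horizontal; measure y along the incline from where the plane meets the free surface. Vertical depth h = y·sinθ with sinθ = 0.695913.
The centroid lies 1.6/2 = 0.8 m below the top edge, so y_c = 0.8 m and h_c = 0.8 × 0.695913 = 0.55673 m.
A = 4.7 × 1.6 = 7.52 m².
Resultant F = γ·h_c·A = 11.14416 × 0.55673 × 7.52 = 46.6562 kN.
I_c = b·h³/12 = 4.7 × 1.6³/12 = 1.60427 m⁴.
Centre of pressure: y_p = y_c + I_c/(y_c·A) = 0.8 + 1.60427/(0.8 × 7.52) = 0.8 + 0.266667 = 1.06667 m along the plane.
The resultant acts 0.8 + 0.266667 = 1.06667 m (along the plate) below the hinge at the top edge, so the moment about the hinge is M = F × 1.06667 = 46.6562 × 1.06667 = 49.7668 kN·m.
A normal force at the bottom, 1.6 m from the hinge, must supply this moment: P = 49.7668/1.6 = 31.1043 kN.

P ≈ 31.1 kN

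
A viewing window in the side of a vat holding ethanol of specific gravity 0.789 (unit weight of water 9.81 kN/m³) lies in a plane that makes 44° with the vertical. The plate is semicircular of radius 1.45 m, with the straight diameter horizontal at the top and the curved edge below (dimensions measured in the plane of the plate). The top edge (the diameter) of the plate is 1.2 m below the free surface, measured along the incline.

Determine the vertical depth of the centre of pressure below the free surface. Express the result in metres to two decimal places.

h_p = 1.36 m

γ = 0.789 × 9.81 = 7.74009 kN/m³.
The plate makes 44° with the vertical, i.e. θ = 90° − 44° = 46° to the horizontal. Measuring y along the incline from the free-surface line, vertical depth h = y·sinθ with sinθ = 0.719340.
The centroid of a semicircle lies 4r/(3π) = 0.615399 m from the diameter, here below the top edge, so y_c = 1.2 + 0.615399 = 1.8154 m and h_c = 1.8154 × 0.719340 = 1.30589 m.
A = πr²/2 = π × 1.45²/2 = 3.3026 m².
Resultant F = γ·h_c·A = 7.74009 × 1.30589 × 3.3026 = 33.3817 kN.
I_c = (π/8 − 8/(9π))·r⁴ = 0.109757 × 1.45⁴ = 0.485182 m⁴.
Centre of pressure: y_p = y_c + I_c/(y_c·A) = 1.8154 + 0.485182/(1.8154 × 3.3026) = 1.8154 + 0.0809238 = 1.89632 m along the plane.
Vertically, h_p = y_p·sinθ = 1.89632 × 0.719340 = 1.3641 m.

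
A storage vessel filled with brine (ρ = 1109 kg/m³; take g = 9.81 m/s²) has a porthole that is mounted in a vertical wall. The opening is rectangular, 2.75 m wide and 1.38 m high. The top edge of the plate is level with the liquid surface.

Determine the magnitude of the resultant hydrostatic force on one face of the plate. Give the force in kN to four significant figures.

γ = ρg = 1109 × 9.81 / 1000 = 10.87929 kN/m³.
The centroid lies 1.38/2 = 0.69 m below the top edge, so the centroid depth is h_c = 0.69 m.
A = 2.75 × 1.38 = 3.795 m².
Resultant F = γ·h_c·A = 10.87929 × 0.69 × 3.795 = 28.488 kN.

F ≈ 28.49 kN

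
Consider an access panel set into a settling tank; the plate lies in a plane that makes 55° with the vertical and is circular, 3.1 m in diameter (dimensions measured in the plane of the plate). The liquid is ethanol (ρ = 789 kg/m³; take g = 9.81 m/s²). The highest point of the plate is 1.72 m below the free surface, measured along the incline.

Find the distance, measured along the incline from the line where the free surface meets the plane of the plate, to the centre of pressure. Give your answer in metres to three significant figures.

y_p = 3.45 m

γ = ρg = 789 × 9.81 / 1000 = 7.74009 kN/m³.
The plate makes 55° with the vertical, i.e. θ = 90° − 55° = 35° to the horizontal. Measuring y along the incline from the free-surface line, vertical depth h = y·sinθ with sinθ = 0.573576.
The centroid is at the centre, 1.55 m below the top of the plate, so y_c = 1.72 + 1.55 = 3.27 m and h_c = 3.27 × 0.573576 = 1.87559 m.
A = π(1.55)² = 7.54768 m².
Resultant F = γ·h_c·A = 7.74009 × 1.87559 × 7.54768 = 109.571 kN.
I_c = πr⁴/4 = π × 1.55⁴/4 = 4.53332 m⁴.
Centre of pressure: y_p = y_c + I_c/(y_c·A) = 3.27 + 4.53332/(3.27 × 7.54768) = 3.27 + 0.183677 = 3.45368 m along the plane.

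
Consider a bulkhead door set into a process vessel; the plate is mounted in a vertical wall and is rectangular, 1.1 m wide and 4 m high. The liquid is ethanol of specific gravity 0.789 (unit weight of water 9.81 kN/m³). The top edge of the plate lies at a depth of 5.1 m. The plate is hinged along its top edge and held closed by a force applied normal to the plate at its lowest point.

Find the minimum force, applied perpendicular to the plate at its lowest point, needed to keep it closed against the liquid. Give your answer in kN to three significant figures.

γ = 0.789 × 9.81 = 7.74009 kN/m³.
The centroid lies 4/2 = 2 m below the top edge, so the centroid depth is h_c = 5.1 + 2 = 7.1 m.
A = 1.1 × 4 = 4.4 m².
Resultant F = γ·h_c·A = 7.74009 × 7.1 × 4.4 = 241.8 kN.
I_c = b·h³/12 = 1.1 × 4³/12 = 5.86667 m⁴.
Centre of pressure: y_p = y_c + I_c/(y_c·A) = 7.1 + 5.86667/(7.1 × 4.4) = 7.1 + 0.187794 = 7.28779 m along the plane.
The resultant acts 2 + 0.187794 = 2.18779 m (along the plate) below the hinge at the top edge, so the moment about the hinge is M = F × 2.18779 = 241.8 × 2.18779 = 529.008 kN·m.
A normal force at the bottom, 4 m from the hinge, must supply this moment: P = 529.008/4 = 132.252 kN.

P ≈ 132 kN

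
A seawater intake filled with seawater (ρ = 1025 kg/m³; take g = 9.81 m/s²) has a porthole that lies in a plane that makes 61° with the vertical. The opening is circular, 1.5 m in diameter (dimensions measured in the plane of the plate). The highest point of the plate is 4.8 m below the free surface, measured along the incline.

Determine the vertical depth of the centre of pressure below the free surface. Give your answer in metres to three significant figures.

γ = ρg = 1025 × 9.81 / 1000 = 10.05525 kN/m³.
The plate makes 61° with the vertical, i.e. θ = 90° − 61° = 29° to the horizontal. Measuring y along the incline from the free-surface line, vertical depth h = y·sinθ with sinθ = 0.484810.
The centroid is at the centre, 0.75 m below the top of the plate, so y_c = 4.8 + 0.75 = 5.55 m and h_c = 5.55 × 0.484810 = 2.6907 m.
A = π(0.75)² = 1.76715 m².
Resultant F = γ·h_c·A = 10.05525 × 2.6907 × 1.76715 = 47.8114 kN.
I_c = πr⁴/4 = π × 0.75⁴/4 = 0.248505 m⁴.
Centre of pressure: y_p = y_c + I_c/(y_c·A) = 5.55 + 0.248505/(5.55 × 1.76715) = 5.55 + 0.0253378 = 5.57534 m along the plane.
Vertically, h_p = y_p·sinθ = 5.57534 × 0.484810 = 2.70298 m.

h_p = 2.70 m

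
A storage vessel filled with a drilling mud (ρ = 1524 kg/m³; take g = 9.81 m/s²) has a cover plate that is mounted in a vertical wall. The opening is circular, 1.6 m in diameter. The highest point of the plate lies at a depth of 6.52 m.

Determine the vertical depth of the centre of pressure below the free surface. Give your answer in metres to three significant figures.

γ = ρg = 1524 × 9.81 / 1000 = 14.95044 kN/m³.
The centroid is at the centre, 0.8 m below the top of the plate, so the centroid depth is h_c = 6.52 + 0.8 = 7.32 m.
A = π(0.8)² = 2.01062 m².
Resultant F = γ·h_c·A = 14.95044 × 7.32 × 2.01062 = 220.037 kN.
I_c = πr⁴/4 = π × 0.8⁴/4 = 0.321699 m⁴.
Centre of pressure: y_p = y_c + I_c/(y_c·A) = 7.32 + 0.321699/(7.32 × 2.01062) = 7.32 + 0.0218579 = 7.34186 m along the plane.

h_p = 7.34 m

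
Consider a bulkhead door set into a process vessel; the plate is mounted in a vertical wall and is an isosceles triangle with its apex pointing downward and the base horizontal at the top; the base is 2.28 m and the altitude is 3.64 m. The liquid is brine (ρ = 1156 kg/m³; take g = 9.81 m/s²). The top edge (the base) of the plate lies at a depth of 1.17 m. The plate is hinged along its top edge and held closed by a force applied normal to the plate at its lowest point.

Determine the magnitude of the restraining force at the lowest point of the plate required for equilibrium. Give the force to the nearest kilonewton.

P ≈ 47 kN

γ = ρg = 1156 × 9.81 / 1000 = 11.34036 kN/m³.
With the apex down, the centroid sits h/3 = 3.64/3 = 1.21333 m below the base (the top edge), so the centroid depth is h_c = 1.17 + 1.21333 = 2.38333 m.
A = ½ × 2.28 × 3.64 = 4.1496 m².
Resultant F = γ·h_c·A = 11.34036 × 2.38333 × 4.1496 = 112.155 kN.
I_c = b·h³/36 = 2.28 × 3.64³/36 = 3.05447 m⁴.
Centre of pressure: y_p = y_c + I_c/(y_c·A) = 2.38333 + 3.05447/(2.38333 × 4.1496) = 2.38333 + 0.308848 = 2.69218 m along the plane.
The resultant acts 1.21333 + 0.308848 = 1.52218 m (along the plate) below the hinge at the top edge, so the moment about the hinge is M = F × 1.52218 = 112.155 × 1.52218 = 170.72 kN·m.
A normal force at the bottom, 3.64 m from the hinge, must supply this moment: P = 170.72/3.64 = 46.9011 kN.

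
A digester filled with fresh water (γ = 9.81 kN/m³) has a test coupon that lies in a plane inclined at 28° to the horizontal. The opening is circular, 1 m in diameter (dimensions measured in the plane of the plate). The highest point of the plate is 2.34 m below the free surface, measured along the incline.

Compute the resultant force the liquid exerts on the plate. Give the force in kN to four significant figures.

γ = 9.81 kN/m³.
Let θ = 28° be the plate's angle to the horizontal; measure y along the incline from where the plane meets the free surface. Vertical depth h = y·sinθ with sinθ = 0.469472.
The centroid is at the centre, 0.5 m below the top of the plate, so y_c = 2.34 + 0.5 = 2.84 m and h_c = 2.84 × 0.469472 = 1.3333 m.
A = π(0.5)² = 0.785398 m².
Resultant F = γ·h_c·A = 9.81 × 1.3333 × 0.785398 = 10.2727 kN.

F ≈ 10.27 kN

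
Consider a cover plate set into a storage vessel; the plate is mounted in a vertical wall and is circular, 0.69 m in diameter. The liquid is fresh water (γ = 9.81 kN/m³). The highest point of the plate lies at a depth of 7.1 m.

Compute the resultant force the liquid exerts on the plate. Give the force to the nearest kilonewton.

F ≈ 27 kN

γ = 9.81 kN/m³.
The centroid is at the centre, 0.345 m below the top of the plate, so the centroid depth is h_c = 7.1 + 0.345 = 7.445 m.
A = π(0.345)² = 0.373928 m².
Resultant F = γ·h_c·A = 9.81 × 7.445 × 0.373928 = 27.31 kN.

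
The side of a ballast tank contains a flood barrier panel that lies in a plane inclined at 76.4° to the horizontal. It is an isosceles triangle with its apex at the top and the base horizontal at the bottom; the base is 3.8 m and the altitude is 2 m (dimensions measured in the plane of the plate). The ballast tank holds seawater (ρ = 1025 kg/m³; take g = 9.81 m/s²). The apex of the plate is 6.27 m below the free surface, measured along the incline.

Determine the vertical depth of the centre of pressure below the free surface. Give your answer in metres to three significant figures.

γ = ρg = 1025 × 9.81 / 1000 = 10.05525 kN/m³.
Let θ = 76.4° be the plate's angle to the horizontal; measure y along the incline from where the plane meets the free surface. Vertical depth h = y·sinθ with sinθ = 0.971961.
With the apex up, the centroid sits 2h/3 = 2 × 2/3 = 1.33333 m below the apex, so y_c = 6.27 + 1.33333 = 7.60333 m and h_c = 7.60333 × 0.971961 = 7.39014 m.
A = ½ × 3.8 × 2 = 3.8 m².
Resultant F = γ·h_c·A = 10.05525 × 7.39014 × 3.8 = 282.377 kN.
I_c = b·h³/36 = 3.8 × 2³/36 = 0.844444 m⁴.
Centre of pressure: y_p = y_c + I_c/(y_c·A) = 7.60333 + 0.844444/(7.60333 × 3.8) = 7.60333 + 0.0292269 = 7.63256 m along the plane.
Vertically, h_p = y_p·sinθ = 7.63256 × 0.971961 = 7.41855 m.

h_p = 7.42 m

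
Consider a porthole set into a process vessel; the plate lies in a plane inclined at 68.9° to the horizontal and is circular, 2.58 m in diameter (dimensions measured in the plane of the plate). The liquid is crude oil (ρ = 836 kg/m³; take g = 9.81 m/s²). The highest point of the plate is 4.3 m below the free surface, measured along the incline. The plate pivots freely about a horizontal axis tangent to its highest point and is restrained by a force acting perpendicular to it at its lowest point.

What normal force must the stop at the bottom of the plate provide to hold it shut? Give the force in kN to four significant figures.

γ = ρg = 836 × 9.81 / 1000 = 8.20116 kN/m³.
Let θ = 68.9° be the plate's angle to the horizontal; measure y along the incline from where the plane meets the free surface. Vertical depth h = y·sinθ with sinθ = 0.932954.
The centroid is at the centre, 1.29 m below the top of the plate, so y_c = 4.3 + 1.29 = 5.59 m and h_c = 5.59 × 0.932954 = 5.21521 m.
A = π(1.29)² = 5.22792 m².
Resultant F = γ·h_c·A = 8.20116 × 5.21521 × 5.22792 = 223.602 kN.
I_c = πr⁴/4 = π × 1.29⁴/4 = 2.17495 m⁴.
Centre of pressure: y_p = y_c + I_c/(y_c·A) = 5.59 + 2.17495/(5.59 × 5.22792) = 5.59 + 0.0744232 = 5.66442 m along the plane.
The resultant acts 1.29 + 0.0744232 = 1.36442 m (along the plate) below the hinge at the top edge, so the moment about the hinge is M = F × 1.36442 = 223.602 × 1.36442 = 305.087 kN·m.
A normal force at the bottom, 2.58 m from the hinge, must supply this moment: P = 305.087/2.58 = 118.251 kN.

P ≈ 118.3 kN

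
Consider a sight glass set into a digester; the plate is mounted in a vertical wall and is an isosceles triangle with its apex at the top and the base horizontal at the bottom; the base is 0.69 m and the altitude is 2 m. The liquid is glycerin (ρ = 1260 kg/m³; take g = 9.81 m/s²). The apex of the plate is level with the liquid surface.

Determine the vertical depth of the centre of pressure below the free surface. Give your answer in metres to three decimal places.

γ = ρg = 1260 × 9.81 / 1000 = 12.3606 kN/m³.
With the apex up, the centroid sits 2h/3 = 2 × 2/3 = 1.33333 m below the apex, so the centroid depth is h_c = 1.33333 m.
A = ½ × 0.69 × 2 = 0.69 m².
Resultant F = γ·h_c·A = 12.3606 × 1.33333 × 0.69 = 11.3717 kN.
I_c = b·h³/36 = 0.69 × 2³/36 = 0.153333 m⁴.
Centre of pressure: y_p = y_c + I_c/(y_c·A) = 1.33333 + 0.153333/(1.33333 × 0.69) = 1.33333 + 0.166667 = 1.5 m along the plane.

h_p = 1.500 m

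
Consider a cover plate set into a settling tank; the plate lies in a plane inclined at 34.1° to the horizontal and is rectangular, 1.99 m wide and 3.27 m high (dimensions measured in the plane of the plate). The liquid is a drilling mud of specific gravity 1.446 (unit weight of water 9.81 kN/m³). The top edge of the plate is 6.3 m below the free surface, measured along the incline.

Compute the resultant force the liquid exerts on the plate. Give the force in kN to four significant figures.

F ≈ 410.6 kN

γ = 1.446 × 9.81 = 14.18526 kN/m³.
Let θ = 34.1° be the plate's angle to the horizontal; measure y along the incline from where the plane meets the free surface. Vertical depth h = y·sinθ with sinθ = 0.560639.
The centroid lies 3.27/2 = 1.635 m below the top edge, so y_c = 6.3 + 1.635 = 7.935 m and h_c = 7.935 × 0.560639 = 4.44867 m.
A = 1.99 × 3.27 = 6.5073 m².
Resultant F = γ·h_c·A = 14.18526 × 4.44867 × 6.5073 = 410.647 kN.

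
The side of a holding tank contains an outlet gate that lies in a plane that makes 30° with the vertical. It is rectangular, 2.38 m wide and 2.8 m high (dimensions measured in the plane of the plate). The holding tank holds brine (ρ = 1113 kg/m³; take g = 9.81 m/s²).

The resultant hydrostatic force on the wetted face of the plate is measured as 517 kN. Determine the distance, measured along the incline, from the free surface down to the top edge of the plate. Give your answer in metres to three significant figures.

γ = ρg = 1113 × 9.81 / 1000 = 10.91853 kN/m³.
A = 2.38 × 2.8 = 6.664 m².
From F = γ·h_c·A, the centroid depth is h_c = 517/(10.91853 × 6.664) = 7.10545 m.
The plate makes 30° with the vertical, i.e. θ = 90° − 30° = 60° to the horizontal. Measuring y along the incline from the free-surface line, vertical depth h = y·sinθ with sinθ = 0.866025.
Along the incline, y_c = h_c/sinθ = 7.10545/0.866025 = 8.20467 m.
The centroid lies 2.8/2 = 1.4 m below the top edge, so the top edge sits at y_top = 8.20467 − 1.4 = 6.80467 m along the incline.

y_top ≈ 6.80 m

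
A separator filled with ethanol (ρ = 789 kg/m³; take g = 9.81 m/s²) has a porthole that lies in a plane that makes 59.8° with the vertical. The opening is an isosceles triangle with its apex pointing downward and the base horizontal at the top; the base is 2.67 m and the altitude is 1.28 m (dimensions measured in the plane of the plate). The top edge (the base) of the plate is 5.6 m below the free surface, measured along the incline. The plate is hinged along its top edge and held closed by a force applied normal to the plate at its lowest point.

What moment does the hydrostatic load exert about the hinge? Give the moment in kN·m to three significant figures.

M ≈ 17.7 kN·m

γ = ρg = 789 × 9.81 / 1000 = 7.74009 kN/m³.
The plate makes 59.8° with the vertical, i.e. θ = 90° − 59.8° = 30.2° to the horizontal. Measuring y along the incline from the free-surface line, vertical depth h = y·sinθ with sinθ = 0.503020.
With the apex down, the centroid sits h/3 = 1.28/3 = 0.426667 m below the base (the top edge), so y_c = 5.6 + 0.426667 = 6.02667 m and h_c = 6.02667 × 0.503020 = 3.03154 m.
A = ½ × 2.67 × 1.28 = 1.7088 m².
Resultant F = γ·h_c·A = 7.74009 × 3.03154 × 1.7088 = 40.096 kN.
I_c = b·h³/36 = 2.67 × 1.28³/36 = 0.155539 m⁴.
Centre of pressure: y_p = y_c + I_c/(y_c·A) = 6.02667 + 0.155539/(6.02667 × 1.7088) = 6.02667 + 0.0151033 = 6.04177 m along the plane.
The resultant acts 0.426667 + 0.0151033 = 0.44177 m (along the plate) below the hinge at the top edge, so the moment about the hinge is M = F × 0.44177 = 40.096 × 0.44177 = 17.7132 kN·m.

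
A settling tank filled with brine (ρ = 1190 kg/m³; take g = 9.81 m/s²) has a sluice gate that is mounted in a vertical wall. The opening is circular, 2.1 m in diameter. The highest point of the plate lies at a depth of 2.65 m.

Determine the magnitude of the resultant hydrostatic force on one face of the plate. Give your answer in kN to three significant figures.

γ = ρg = 1190 × 9.81 / 1000 = 11.6739 kN/m³.
The centroid is at the centre, 1.05 m below the top of the plate, so the centroid depth is h_c = 2.65 + 1.05 = 3.7 m.
A = π(1.05)² = 3.46361 m².
Resultant F = γ·h_c·A = 11.6739 × 3.7 × 3.46361 = 149.605 kN.

F ≈ 150 kN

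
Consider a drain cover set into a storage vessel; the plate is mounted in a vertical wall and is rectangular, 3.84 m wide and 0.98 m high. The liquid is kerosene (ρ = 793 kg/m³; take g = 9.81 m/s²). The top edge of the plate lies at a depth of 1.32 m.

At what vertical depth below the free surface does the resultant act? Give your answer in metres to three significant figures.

h_p = 1.85 m

γ = ρg = 793 × 9.81 / 1000 = 7.77933 kN/m³.
The centroid lies 0.98/2 = 0.49 m below the top edge, so the centroid depth is h_c = 1.32 + 0.49 = 1.81 m.
A = 3.84 × 0.98 = 3.7632 m².
Resultant F = γ·h_c·A = 7.77933 × 1.81 × 3.7632 = 52.9881 kN.
I_c = b·h³/12 = 3.84 × 0.98³/12 = 0.301181 m⁴.
Centre of pressure: y_p = y_c + I_c/(y_c·A) = 1.81 + 0.301181/(1.81 × 3.7632) = 1.81 + 0.0442172 = 1.85422 m along the plane.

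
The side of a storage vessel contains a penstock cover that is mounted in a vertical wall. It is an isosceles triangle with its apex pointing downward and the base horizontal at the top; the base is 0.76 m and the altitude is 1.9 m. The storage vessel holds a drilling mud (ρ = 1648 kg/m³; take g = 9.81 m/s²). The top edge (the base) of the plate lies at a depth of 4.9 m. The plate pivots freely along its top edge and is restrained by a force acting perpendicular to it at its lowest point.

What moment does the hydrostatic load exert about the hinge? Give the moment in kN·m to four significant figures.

M ≈ 43.25 kN·m

γ = ρg = 1648 × 9.81 / 1000 = 16.16688 kN/m³.
With the apex down, the centroid sits h/3 = 1.9/3 = 0.633333 m below the base (the top edge), so the centroid depth is h_c = 4.9 + 0.633333 = 5.53333 m.
A = ½ × 0.76 × 1.9 = 0.722 m².
Resultant F = γ·h_c·A = 16.16688 × 5.53333 × 0.722 = 64.5877 kN.
I_c = b·h³/36 = 0.76 × 1.9³/36 = 0.144801 m⁴.
Centre of pressure: y_p = y_c + I_c/(y_c·A) = 5.53333 + 0.144801/(5.53333 × 0.722) = 5.53333 + 0.036245 = 5.56958 m along the plane.
The resultant acts 0.633333 + 0.036245 = 0.669578 m (along the plate) below the hinge at the top edge, so the moment about the hinge is M = F × 0.669578 = 64.5877 × 0.669578 = 43.2465 kN·m.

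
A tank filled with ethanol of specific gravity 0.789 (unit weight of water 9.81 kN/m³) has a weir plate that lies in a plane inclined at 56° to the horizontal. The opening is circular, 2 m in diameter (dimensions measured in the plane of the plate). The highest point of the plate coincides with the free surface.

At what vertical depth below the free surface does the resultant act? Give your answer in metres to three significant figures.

γ = 0.789 × 9.81 = 7.74009 kN/m³.
Let θ = 56° be the plate's angle to the horizontal; measure y along the incline from where the plane meets the free surface. Vertical depth h = y·sinθ with sinθ = 0.829038.
The centroid is at the centre, 1 m below the top of the plate, so y_c = 1 m and h_c = 1 × 0.829038 = 0.829038 m.
A = π(1)² = 3.14159 m².
Resultant F = γ·h_c·A = 7.74009 × 0.829038 × 3.14159 = 20.159 kN.
I_c = πr⁴/4 = π × 1⁴/4 = 0.785398 m⁴.
Centre of pressure: y_p = y_c + I_c/(y_c·A) = 1 + 0.785398/(1 × 3.14159) = 1 + 0.25 = 1.25 m along the plane.
Vertically, h_p = y_p·sinθ = 1.25 × 0.829038 = 1.0363 m.

h_p = 1.04 m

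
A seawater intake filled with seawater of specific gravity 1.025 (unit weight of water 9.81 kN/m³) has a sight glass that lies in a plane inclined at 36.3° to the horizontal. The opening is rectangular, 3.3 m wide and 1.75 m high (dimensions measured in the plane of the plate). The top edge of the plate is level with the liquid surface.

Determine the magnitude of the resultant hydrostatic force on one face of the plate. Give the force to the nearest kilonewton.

γ = 1.025 × 9.81 = 10.05525 kN/m³.
Let θ = 36.3° be the plate's angle to the horizontal; measure y along the incline from where the plane meets the free surface. Vertical depth h = y·sinθ with sinθ = 0.592013.
The centroid lies 1.75/2 = 0.875 m below the top edge, so y_c = 0.875 m and h_c = 0.875 × 0.592013 = 0.518011 m.
A = 3.3 × 1.75 = 5.775 m².
Resultant F = γ·h_c·A = 10.05525 × 0.518011 × 5.775 = 30.0804 kN.

F ≈ 30 kN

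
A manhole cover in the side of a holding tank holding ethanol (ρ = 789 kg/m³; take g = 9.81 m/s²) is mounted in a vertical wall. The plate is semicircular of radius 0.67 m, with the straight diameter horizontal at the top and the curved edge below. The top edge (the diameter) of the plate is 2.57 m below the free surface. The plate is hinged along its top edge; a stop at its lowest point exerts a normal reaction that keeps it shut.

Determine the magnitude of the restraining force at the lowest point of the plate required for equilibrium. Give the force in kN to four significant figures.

P ≈ 6.867 kN

γ = ρg = 789 × 9.81 / 1000 = 7.74009 kN/m³.
The centroid of a semicircle lies 4r/(3π) = 0.284357 m from the diameter, here below the top edge, so the centroid depth is h_c = 2.57 + 0.284357 = 2.85436 m.
A = πr²/2 = π × 0.67²/2 = 0.70513 m².
Resultant F = γ·h_c·A = 7.74009 × 2.85436 × 0.70513 = 15.5784 kN.
I_c = (π/8 − 8/(9π))·r⁴ = 0.109757 × 0.67⁴ = 0.0221173 m⁴.
Centre of pressure: y_p = y_c + I_c/(y_c·A) = 2.85436 + 0.0221173/(2.85436 × 0.70513) = 2.85436 + 0.0109889 = 2.86535 m along the plane.
The resultant acts 0.284357 + 0.0109889 = 0.295346 m (along the plate) below the hinge at the top edge, so the moment about the hinge is M = F × 0.295346 = 15.5784 × 0.295346 = 4.60102 kN·m.
A normal force at the bottom, 0.67 m from the hinge, must supply this moment: P = 4.60102/0.67 = 6.86719 kN.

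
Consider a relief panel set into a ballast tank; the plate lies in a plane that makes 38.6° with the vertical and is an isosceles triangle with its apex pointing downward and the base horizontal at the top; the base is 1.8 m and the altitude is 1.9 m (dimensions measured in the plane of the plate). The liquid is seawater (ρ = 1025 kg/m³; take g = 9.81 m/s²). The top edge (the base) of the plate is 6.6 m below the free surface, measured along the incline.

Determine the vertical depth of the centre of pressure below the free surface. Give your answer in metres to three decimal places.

h_p = 5.675 m

γ = ρg = 1025 × 9.81 / 1000 = 10.05525 kN/m³.
The plate makes 38.6° with the vertical, i.e. θ = 90° − 38.6° = 51.4° to the horizontal. Measuring y along the incline from the free-surface line, vertical depth h = y·sinθ with sinθ = 0.781520.
With the apex down, the centroid sits h/3 = 1.9/3 = 0.633333 m below the base (the top edge), so y_c = 6.6 + 0.633333 = 7.23333 m and h_c = 7.23333 × 0.781520 = 5.65299 m.
A = ½ × 1.8 × 1.9 = 1.71 m².
Resultant F = γ·h_c·A = 10.05525 × 5.65299 × 1.71 = 97.2002 kN.
I_c = b·h³/36 = 1.8 × 1.9³/36 = 0.34295 m⁴.
Centre of pressure: y_p = y_c + I_c/(y_c·A) = 7.23333 + 0.34295/(7.23333 × 1.71) = 7.23333 + 0.0277266 = 7.26106 m along the plane.
Vertically, h_p = y_p·sinθ = 7.26106 × 0.781520 = 5.67466 m.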